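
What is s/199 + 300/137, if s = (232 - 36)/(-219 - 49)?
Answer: 3993187/1826621 ≈ 2.1861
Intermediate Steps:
s = -49/67 (s = 196/(-268) = 196*(-1/268) = -49/67 ≈ -0.73134)
s/199 + 300/137 = -49/67/199 + 300/137 = -49/67*1/199 + 300*(1/137) = -49/13333 + 300/137 = 3993187/1826621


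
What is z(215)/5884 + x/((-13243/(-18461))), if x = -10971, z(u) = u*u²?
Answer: -1060105752679/77921812 ≈ -13605.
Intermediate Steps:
z(u) = u³
z(215)/5884 + x/((-13243/(-18461))) = 215³/5884 - 10971/((-13243/(-18461))) = 9938375*(1/5884) - 10971/((-13243*(-1/18461))) = 9938375/5884 - 10971/13243/18461 = 9938375/5884 - 10971*18461/13243 = 9938375/5884 - 202535631/13243 = -1060105752679/77921812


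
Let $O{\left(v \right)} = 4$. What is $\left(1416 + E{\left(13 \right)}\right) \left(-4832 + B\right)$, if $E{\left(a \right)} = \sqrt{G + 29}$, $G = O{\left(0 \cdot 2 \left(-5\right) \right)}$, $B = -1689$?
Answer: $-9233736 - 6521 \sqrt{33} \approx -9.2712 \cdot 10^{6}$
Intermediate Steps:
$G = 4$
$E{\left(a \right)} = \sqrt{33}$ ($E{\left(a \right)} = \sqrt{4 + 29} = \sqrt{33}$)
$\left(1416 + E{\left(13 \right)}\right) \left(-4832 + B\right) = \left(1416 + \sqrt{33}\right) \left(-4832 - 1689\right) = \left(1416 + \sqrt{33}\right) \left(-6521\right) = -9233736 - 6521 \sqrt{33}$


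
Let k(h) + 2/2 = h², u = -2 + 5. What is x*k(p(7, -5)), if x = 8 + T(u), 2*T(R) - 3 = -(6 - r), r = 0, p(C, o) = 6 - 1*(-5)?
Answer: 780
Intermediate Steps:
p(C, o) = 11 (p(C, o) = 6 + 5 = 11)
u = 3
T(R) = -3/2 (T(R) = 3/2 + (-(6 - 1*0))/2 = 3/2 + (-(6 + 0))/2 = 3/2 + (-1*6)/2 = 3/2 + (½)*(-6) = 3/2 - 3 = -3/2)
k(h) = -1 + h²
x = 13/2 (x = 8 - 3/2 = 13/2 ≈ 6.5000)
x*k(p(7, -5)) = 13*(-1 + 11²)/2 = 13*(-1 + 121)/2 = (13/2)*120 = 780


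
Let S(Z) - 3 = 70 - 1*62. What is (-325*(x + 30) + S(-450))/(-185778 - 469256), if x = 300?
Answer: 107239/655034 ≈ 0.16372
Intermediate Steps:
S(Z) = 11 (S(Z) = 3 + (70 - 1*62) = 3 + (70 - 62) = 3 + 8 = 11)
(-325*(x + 30) + S(-450))/(-185778 - 469256) = (-325*(300 + 30) + 11)/(-185778 - 469256) = (-325*330 + 11)/(-655034) = (-107250 + 11)*(-1/655034) = -107239*(-1/655034) = 107239/655034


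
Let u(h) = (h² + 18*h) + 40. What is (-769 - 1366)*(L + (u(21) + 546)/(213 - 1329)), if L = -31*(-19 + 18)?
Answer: -70862785/1116 ≈ -63497.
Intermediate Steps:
u(h) = 40 + h² + 18*h
L = 31 (L = -31*(-1) = 31)
(-769 - 1366)*(L + (u(21) + 546)/(213 - 1329)) = (-769 - 1366)*(31 + ((40 + 21² + 18*21) + 546)/(213 - 1329)) = -2135*(31 + ((40 + 441 + 378) + 546)/(-1116)) = -2135*(31 + (859 + 546)*(-1/1116)) = -2135*(31 + 1405*(-1/1116)) = -2135*(31 - 1405/1116) = -2135*33191/1116 = -70862785/1116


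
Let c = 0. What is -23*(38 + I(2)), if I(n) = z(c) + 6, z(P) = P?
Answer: -1012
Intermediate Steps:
I(n) = 6 (I(n) = 0 + 6 = 6)
-23*(38 + I(2)) = -23*(38 + 6) = -23*44 = -1012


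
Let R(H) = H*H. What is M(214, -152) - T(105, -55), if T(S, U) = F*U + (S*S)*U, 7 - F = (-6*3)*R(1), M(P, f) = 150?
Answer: 607900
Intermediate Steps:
R(H) = H**2
F = 25 (F = 7 - (-6*3)*1**2 = 7 - (-18) = 7 - 1*(-18) = 7 + 18 = 25)
T(S, U) = 25*U + U*S**2 (T(S, U) = 25*U + (S*S)*U = 25*U + S**2*U = 25*U + U*S**2)
M(214, -152) - T(105, -55) = 150 - (-55)*(25 + 105**2) = 150 - (-55)*(25 + 11025) = 150 - (-55)*11050 = 150 - 1*(-607750) = 150 + 607750 = 607900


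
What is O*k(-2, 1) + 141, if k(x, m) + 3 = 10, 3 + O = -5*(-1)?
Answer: 155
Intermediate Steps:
O = 2 (O = -3 - 5*(-1) = -3 + 5 = 2)
k(x, m) = 7 (k(x, m) = -3 + 10 = 7)
O*k(-2, 1) + 141 = 2*7 + 141 = 14 + 141 = 155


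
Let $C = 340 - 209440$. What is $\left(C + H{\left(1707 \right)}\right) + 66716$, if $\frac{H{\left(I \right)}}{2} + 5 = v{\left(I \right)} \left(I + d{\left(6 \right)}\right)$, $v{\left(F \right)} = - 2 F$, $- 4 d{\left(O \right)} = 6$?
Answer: $-11787548$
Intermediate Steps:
$d{\left(O \right)} = - \frac{3}{2}$ ($d{\left(O \right)} = \left(- \frac{1}{4}\right) 6 = - \frac{3}{2}$)
$C = -209100$ ($C = 340 - 209440 = -209100$)
$H{\left(I \right)} = -10 - 4 I \left(- \frac{3}{2} + I\right)$ ($H{\left(I \right)} = -10 + 2 - 2 I \left(I - \frac{3}{2}\right) = -10 + 2 - 2 I \left(- \frac{3}{2} + I\right) = -10 + 2 \left(- 2 I \left(- \frac{3}{2} + I\right)\right) = -10 - 4 I \left(- \frac{3}{2} + I\right)$)
$\left(C + H{\left(1707 \right)}\right) + 66716 = \left(-209100 - \left(-10232 + 11655396\right)\right) + 66716 = \left(-209100 - 11645164\right) + 66716 = -11854264 + 66716 = -11787548$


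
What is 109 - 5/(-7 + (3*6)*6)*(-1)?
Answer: 11014/101 ≈ 109.05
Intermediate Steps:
109 - 5/(-7 + (3*6)*6)*(-1) = 109 - 5/(-7 + 18*6)*(-1) = 109 - 5/(-7 + 108)*(-1) = 109 - 5/101*(-1) = 109 + 5/101 = 11014/101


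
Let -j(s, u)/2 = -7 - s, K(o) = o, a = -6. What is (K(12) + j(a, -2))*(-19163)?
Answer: -268282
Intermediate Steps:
j(s, u) = 14 + 2*s (j(s, u) = -2*(-7 - s) = 14 + 2*s)
(K(12) + j(a, -2))*(-19163) = (12 + (14 + 2*(-6)))*(-19163) = (12 + (14 - 12))*(-19163) = (12 + 2)*(-19163) = 14*(-19163) = -268282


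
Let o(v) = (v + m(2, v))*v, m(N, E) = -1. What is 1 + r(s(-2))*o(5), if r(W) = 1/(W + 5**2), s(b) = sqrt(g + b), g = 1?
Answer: 563/313 - 10*I/313 ≈ 1.7987 - 0.031949*I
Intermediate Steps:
s(b) = sqrt(1 + b)
r(W) = 1/(25 + W) (r(W) = 1/(W + 25) = 1/(25 + W))
o(v) = v*(-1 + v) (o(v) = (v - 1)*v = (-1 + v)*v = v*(-1 + v))
1 + r(s(-2))*o(5) = 1 + (5*(-1 + 5))/(25 + sqrt(1 - 2)) = 1 + (5*4)/(25 + sqrt(-1)) = 1 + 20/(25 + I) = 1 + ((25 - I)/626)*20 = 1 + 10*(25 - I)/313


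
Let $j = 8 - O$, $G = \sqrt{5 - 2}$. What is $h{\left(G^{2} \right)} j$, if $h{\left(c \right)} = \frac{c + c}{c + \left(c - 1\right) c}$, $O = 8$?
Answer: $0$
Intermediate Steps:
$G = \sqrt{3} \approx 1.732$
$j = 0$ ($j = 8 - 8 = 0$)
$h{\left(c \right)} = \frac{2 c}{c + c \left(-1 + c\right)}$ ($h{\left(c \right)} = \frac{2 c}{c + \left(-1 + c\right) c} = \frac{2 c}{c + c \left(-1 + c\right)}$)
$h{\left(G^{2} \right)} j = \frac{2}{\left(\sqrt{3}\right)^{2}} \cdot 0 = \frac{2}{3} \cdot 0 = 0$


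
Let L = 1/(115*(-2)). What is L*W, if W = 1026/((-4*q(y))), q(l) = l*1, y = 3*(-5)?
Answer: -171/2300 ≈ -0.074348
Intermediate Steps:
y = -15
q(l) = l
L = -1/230 (L = 1/(-230) = -1/230 ≈ -0.0043478)
W = 171/10 (W = 1026/((-4*(-15))) = 1026/60 = 1026*(1/60) = 171/10 ≈ 17.100)
L*W = -1/230*171/10 = -171/2300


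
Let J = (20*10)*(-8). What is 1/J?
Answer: -1/1600 ≈ -0.00062500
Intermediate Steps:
J = -1600 (J = 200*(-8) = -1600)
1/J = 1/(-1600) = -1/1600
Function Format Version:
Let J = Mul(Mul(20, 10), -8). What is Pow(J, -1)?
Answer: Rational(-1, 1600) ≈ -0.00062500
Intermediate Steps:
J = -1600 (J = Mul(200, -8) = -1600)
Pow(J, -1) = Pow(-1600, -1) = Rational(-1, 1600)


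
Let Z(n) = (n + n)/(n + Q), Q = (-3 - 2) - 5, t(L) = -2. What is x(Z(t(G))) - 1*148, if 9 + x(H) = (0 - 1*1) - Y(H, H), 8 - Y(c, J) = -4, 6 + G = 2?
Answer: -170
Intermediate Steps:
G = -4 (G = -6 + 2 = -4)
Y(c, J) = 12 (Y(c, J) = 8 - 1*(-4) = 8 + 4 = 12)
Q = -10 (Q = -5 - 5 = -10)
Z(n) = 2*n/(-10 + n) (Z(n) = (n + n)/(n - 10) = (2*n)/(-10 + n) = 2*n/(-10 + n))
x(H) = -22 (x(H) = -9 + ((0 - 1*1) - 1*12) = -9 + ((0 - 1) - 12) = -9 + (-1 - 12) = -9 - 13 = -22)
x(Z(t(G))) - 1*148 = -22 - 1*148 = -22 - 148 = -170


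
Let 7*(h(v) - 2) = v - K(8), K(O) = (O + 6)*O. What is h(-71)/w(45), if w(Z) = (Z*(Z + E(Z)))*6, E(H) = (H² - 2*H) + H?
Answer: -169/3827250 ≈ -4.4157e-5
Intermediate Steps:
K(O) = O*(6 + O) (K(O) = (6 + O)*O = O*(6 + O))
h(v) = -14 + v/7 (h(v) = 2 + (v - 8*(6 + 8))/7 = 2 + (v - 8*14)/7 = 2 + (v - 1*112)/7 = 2 + (v - 112)/7 = 2 + (-112 + v)/7 = 2 + (-16 + v/7) = -14 + v/7)
E(H) = H² - H
w(Z) = 6*Z*(Z + Z*(-1 + Z)) (w(Z) = (Z*(Z + Z*(-1 + Z)))*6 = 6*Z*(Z + Z*(-1 + Z)))
h(-71)/w(45) = (-14 + (⅐)*(-71))/((6*45³)) = (-14 - 71/7)/((6*91125)) = -169/7/546750 = -169/7*1/546750 = -169/3827250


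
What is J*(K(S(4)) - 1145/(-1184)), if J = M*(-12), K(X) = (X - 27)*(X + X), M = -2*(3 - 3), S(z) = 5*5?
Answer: 0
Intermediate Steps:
S(z) = 25
M = 0 (M = -2*0 = 0)
K(X) = 2*X*(-27 + X) (K(X) = (-27 + X)*(2*X) = 2*X*(-27 + X))
J = 0 (J = 0*(-12) = 0)
J*(K(S(4)) - 1145/(-1184)) = 0*(2*25*(-27 + 25) - 1145/(-1184)) = 0*(2*25*(-2) - 1145*(-1/1184)) = 0*(-100 + 1145/1184) = 0*(-117255/1184) = 0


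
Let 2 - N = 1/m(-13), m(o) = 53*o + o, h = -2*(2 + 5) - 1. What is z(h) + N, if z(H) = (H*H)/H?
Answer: -9125/702 ≈ -12.999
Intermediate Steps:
h = -15 (h = -2*7 - 1 = -14 - 1 = -15)
z(H) = H (z(H) = H**2/H = H)
m(o) = 54*o
N = 1405/702 (N = 2 - 1/(54*(-13)) = 2 - 1/(-702) = 2 - 1*(-1/702) = 2 + 1/702 = 1405/702 ≈ 2.0014)
z(h) + N = -15 + 1405/702 = -9125/702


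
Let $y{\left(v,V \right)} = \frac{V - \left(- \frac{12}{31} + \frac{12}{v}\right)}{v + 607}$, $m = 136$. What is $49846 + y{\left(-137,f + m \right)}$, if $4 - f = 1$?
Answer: $\frac{99497694489}{1996090} \approx 49846.0$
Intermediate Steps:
$f = 3$ ($f = 4 - 1 = 3$)
$y{\left(v,V \right)} = \frac{\frac{12}{31} + V - \frac{12}{v}}{607 + v}$ ($y{\left(v,V \right)} = \frac{V - \left(- \frac{12}{31} + \frac{12}{v}\right)}{607 + v} = \frac{V + \left(\frac{12}{31} - \frac{12}{v}\right)}{607 + v} = \frac{\frac{12}{31} + V - \frac{12}{v}}{607 + v}$)
$49846 + y{\left(-137,f + m \right)} = 49846 + \frac{-12 + \frac{12}{31} \left(-137\right) + \left(3 + 136\right) \left(-137\right)}{\left(-137\right) \left(607 - 137\right)} = 49846 - \frac{-12 - \frac{1644}{31} + 139 \left(-137\right)}{137 \cdot 470} = 49846 - \frac{-12 - \frac{1644}{31} - 19043}{64390} = 49846 - \frac{1}{64390} \left(- \frac{592349}{31}\right) = 49846 + \frac{592349}{1996090} = \frac{99497694489}{1996090}$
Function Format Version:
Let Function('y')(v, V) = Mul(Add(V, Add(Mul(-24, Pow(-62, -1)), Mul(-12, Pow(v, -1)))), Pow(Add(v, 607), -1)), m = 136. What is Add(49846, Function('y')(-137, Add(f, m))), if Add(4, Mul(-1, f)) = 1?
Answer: Rational(99497694489, 1996090) ≈ 49846.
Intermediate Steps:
f = 3 (f = Add(4, Mul(-1, 1)) = Add(4, -1) = 3)
Function('y')(v, V) = Mul(Pow(Add(607, v), -1), Add(Rational(12, 31), V, Mul(-12, Pow(v, -1)))) (Function('y')(v, V) = Mul(Add(V, Add(Mul(-24, Rational(-1, 62)), Mul(-12, Pow(v, -1)))), Pow(Add(607, v), -1)) = Mul(Add(V, Add(Rational(12, 31), Mul(-12, Pow(v, -1)))), Pow(Add(607, v), -1)) = Mul(Add(Rational(12, 31), V, Mul(-12, Pow(v, -1))), Pow(Add(607, v), -1)) = Mul(Pow(Add(607, v), -1), Add(Rational(12, 31), V, Mul(-12, Pow(v, -1)))))
Add(49846, Function('y')(-137, Add(f, m))) = Add(49846, Mul(Pow(-137, -1), Pow(Add(607, -137), -1), Add(-12, Mul(Rational(12, 31), -137), Mul(Add(3, 136), -137)))) = Add(49846, Mul(Rational(-1, 137), Pow(470, -1), Add(-12, Rational(-1644, 31), Mul(139, -137)))) = Add(49846, Mul(Rational(-1, 137), Rational(1, 470), Add(-12, Rational(-1644, 31), -19043))) = Add(49846, Mul(Rational(-1, 137), Rational(1, 470), Rational(-592349, 31))) = Add(49846, Rational(592349, 1996090)) = Rational(99497694489, 1996090)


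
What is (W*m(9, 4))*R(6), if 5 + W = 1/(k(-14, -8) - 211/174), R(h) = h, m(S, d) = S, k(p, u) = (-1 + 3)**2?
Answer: -121554/485 ≈ -250.63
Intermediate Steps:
k(p, u) = 4 (k(p, u) = 2**2 = 4)
W = -2251/485 (W = -5 + 1/(4 - 211/174) = -5 + 1/(485/174) = -5 + 174/485 = -2251/485 ≈ -4.6412)
(W*m(9, 4))*R(6) = -2251/485*9*6 = -20259/485*6 = -121554/485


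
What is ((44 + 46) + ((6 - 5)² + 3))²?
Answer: 8836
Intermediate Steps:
((44 + 46) + ((6 - 5)² + 3))² = (90 + (1² + 3))² = (90 + (1 + 3))² = (90 + 4)² = 94² = 8836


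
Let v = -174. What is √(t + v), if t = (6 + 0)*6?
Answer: I*√138 ≈ 11.747*I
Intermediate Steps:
t = 36 (t = 6*6 = 36)
√(t + v) = √(36 - 174) = √(-138) = I*√138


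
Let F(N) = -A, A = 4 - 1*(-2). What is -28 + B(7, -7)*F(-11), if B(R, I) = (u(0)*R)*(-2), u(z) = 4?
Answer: 308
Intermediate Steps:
A = 6 (A = 4 + 2 = 6)
B(R, I) = -8*R (B(R, I) = (4*R)*(-2) = -8*R)
F(N) = -6 (F(N) = -1*6 = -6)
-28 + B(7, -7)*F(-11) = -28 - 8*7*(-6) = -28 - 56*(-6) = -28 + 336 = 308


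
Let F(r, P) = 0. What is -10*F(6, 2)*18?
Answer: 0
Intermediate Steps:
-10*F(6, 2)*18 = -10*0*18 = 0*18 = 0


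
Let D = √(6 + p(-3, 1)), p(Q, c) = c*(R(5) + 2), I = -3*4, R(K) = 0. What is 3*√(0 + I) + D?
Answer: 2*√2 + 6*I*√3 ≈ 2.8284 + 10.392*I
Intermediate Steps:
I = -12
p(Q, c) = 2*c (p(Q, c) = c*(0 + 2) = c*2 = 2*c)
D = 2*√2 (D = √(6 + 2*1) = √(6 + 2) = √8 = 2*√2 ≈ 2.8284)
3*√(0 + I) + D = 3*√(0 - 12) + 2*√2 = 3*√(-12) + 2*√2 = 3*(2*I*√3) + 2*√2 = 6*I*√3 + 2*√2 = 2*√2 + 6*I*√3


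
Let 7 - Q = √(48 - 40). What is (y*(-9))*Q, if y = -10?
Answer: 630 - 180*√2 ≈ 375.44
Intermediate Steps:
Q = 7 - 2*√2 (Q = 7 - √(48 - 40) = 7 - √8 = 7 - 2*√2 ≈ 4.1716)
(y*(-9))*Q = (-10*(-9))*(7 - 2*√2) = 90*(7 - 2*√2) = 630 - 180*√2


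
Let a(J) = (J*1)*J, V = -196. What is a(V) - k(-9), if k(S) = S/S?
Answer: 38415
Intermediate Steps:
k(S) = 1
a(J) = J² (a(J) = J*J = J²)
a(V) - k(-9) = (-196)² - 1*1 = 38416 - 1 = 38415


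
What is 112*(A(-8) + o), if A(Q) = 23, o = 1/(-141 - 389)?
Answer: 682584/265 ≈ 2575.8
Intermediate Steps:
o = -1/530 (o = 1/(-530) = -1/530 ≈ -0.0018868)
112*(A(-8) + o) = 112*(23 - 1/530) = 112*(12189/530) = 682584/265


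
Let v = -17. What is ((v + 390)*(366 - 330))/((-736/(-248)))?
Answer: 104067/23 ≈ 4524.6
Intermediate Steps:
((v + 390)*(366 - 330))/((-736/(-248))) = ((-17 + 390)*(366 - 330))/((-736/(-248))) = (373*36)/((-736*(-1/248))) = 13428/(92/31) = 13428*(31/92) = 104067/23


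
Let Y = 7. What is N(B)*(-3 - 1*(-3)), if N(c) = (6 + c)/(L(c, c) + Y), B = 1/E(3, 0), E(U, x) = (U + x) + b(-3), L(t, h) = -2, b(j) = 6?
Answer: 0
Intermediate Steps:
E(U, x) = 6 + U + x (E(U, x) = (U + x) + 6 = 6 + U + x)
B = ⅑ (B = 1/(6 + 3 + 0) = 1/9 = ⅑ ≈ 0.11111)
N(c) = 6/5 + c/5 (N(c) = (6 + c)/(-2 + 7) = (6 + c)/5 = (6 + c)*(⅕) = 6/5 + c/5)
N(B)*(-3 - 1*(-3)) = (6/5 + (⅕)*(⅑))*(-3 - 1*(-3)) = (6/5 + 1/45)*(-3 + 3) = (11/9)*0 = 0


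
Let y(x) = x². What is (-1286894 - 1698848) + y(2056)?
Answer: 1241394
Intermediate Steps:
(-1286894 - 1698848) + y(2056) = (-1286894 - 1698848) + 2056² = -2985742 + 4227136 = 1241394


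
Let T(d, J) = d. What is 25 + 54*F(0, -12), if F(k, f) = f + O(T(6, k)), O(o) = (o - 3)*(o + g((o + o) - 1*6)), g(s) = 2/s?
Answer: 403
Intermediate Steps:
O(o) = (-3 + o)*(o + 2/(-6 + 2*o)) (O(o) = (o - 3)*(o + 2/((o + o) - 1*6)) = (-3 + o)*(o + 2/(2*o - 6)) = (-3 + o)*(o + 2/(-6 + 2*o)))
F(k, f) = 19 + f (F(k, f) = f + (1 + 6² - 3*6) = f + (1 + 36 - 18) = f + 19 = 19 + f)
25 + 54*F(0, -12) = 25 + 54*(19 - 12) = 25 + 54*7 = 25 + 378 = 403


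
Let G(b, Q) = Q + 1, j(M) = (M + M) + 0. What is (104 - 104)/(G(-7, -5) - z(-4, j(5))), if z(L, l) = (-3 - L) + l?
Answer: 0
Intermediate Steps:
j(M) = 2*M (j(M) = 2*M + 0 = 2*M)
z(L, l) = -3 + l - L
G(b, Q) = 1 + Q
(104 - 104)/(G(-7, -5) - z(-4, j(5))) = (104 - 104)/((1 - 5) - (-3 + 2*5 - 1*(-4))) = 0/(-4 - (-3 + 10 + 4)) = 0/(-4 - 1*11) = 0/(-4 - 11) = 0/(-15) = 0*(-1/15) = 0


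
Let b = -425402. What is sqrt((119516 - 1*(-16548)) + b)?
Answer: 83*I*sqrt(42) ≈ 537.9*I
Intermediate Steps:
sqrt((119516 - 1*(-16548)) + b) = sqrt((119516 - 1*(-16548)) - 425402) = sqrt((119516 + 16548) - 425402) = sqrt(136064 - 425402) = sqrt(-289338) = 83*I*sqrt(42)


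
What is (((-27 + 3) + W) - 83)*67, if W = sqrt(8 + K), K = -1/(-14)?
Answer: -7169 + 67*sqrt(1582)/14 ≈ -6978.6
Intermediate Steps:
K = 1/14 (K = -1*(-1/14) = 1/14 ≈ 0.071429)
W = sqrt(1582)/14 (W = sqrt(8 + 1/14) = sqrt(113/14) = sqrt(1582)/14 ≈ 2.8410)
(((-27 + 3) + W) - 83)*67 = (((-27 + 3) + sqrt(1582)/14) - 83)*67 = ((-24 + sqrt(1582)/14) - 83)*67 = (-107 + sqrt(1582)/14)*67 = -7169 + 67*sqrt(1582)/14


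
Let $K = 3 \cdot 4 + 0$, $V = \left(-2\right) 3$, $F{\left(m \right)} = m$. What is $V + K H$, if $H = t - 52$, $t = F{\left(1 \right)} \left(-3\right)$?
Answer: $-666$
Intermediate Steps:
$V = -6$
$t = -3$ ($t = 1 \left(-3\right) = -3$)
$K = 12$ ($K = 12 + 0 = 12$)
$H = -55$ ($H = -3 - 52 = -55$)
$V + K H = -6 + 12 \left(-55\right) = -6 - 660 = -666$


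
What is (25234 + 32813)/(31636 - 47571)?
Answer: -58047/15935 ≈ -3.6427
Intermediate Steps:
(25234 + 32813)/(31636 - 47571) = 58047/(-15935) = 58047*(-1/15935) = -58047/15935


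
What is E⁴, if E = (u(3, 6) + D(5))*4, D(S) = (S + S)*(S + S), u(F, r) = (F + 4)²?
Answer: 126178406656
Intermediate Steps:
u(F, r) = (4 + F)²
D(S) = 4*S² (D(S) = (2*S)*(2*S) = 4*S²)
E = 596 (E = ((4 + 3)² + 4*5²)*4 = (7² + 4*25)*4 = (49 + 100)*4 = 149*4 = 596)
E⁴ = 596⁴ = 126178406656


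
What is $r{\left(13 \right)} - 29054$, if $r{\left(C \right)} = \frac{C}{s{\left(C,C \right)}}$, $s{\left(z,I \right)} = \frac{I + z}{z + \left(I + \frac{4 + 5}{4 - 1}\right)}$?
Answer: $- \frac{58079}{2} \approx -29040.0$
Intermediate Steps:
$s{\left(z,I \right)} = \frac{I + z}{3 + I + z}$ ($s{\left(z,I \right)} = \frac{I + z}{z + \left(I + \frac{9}{3}\right)} = \frac{I + z}{z + \left(I + 9 \cdot \frac{1}{3}\right)} = \frac{I + z}{z + \left(I + 3\right)} = \frac{I + z}{z + \left(3 + I\right)} = \frac{I + z}{3 + I + z}$)
$r{\left(C \right)} = \frac{3}{2} + C$ ($r{\left(C \right)} = \frac{C}{\frac{1}{3 + C + C} \left(C + C\right)} = \frac{C}{\frac{1}{3 + 2 C} 2 C} = \frac{C}{2 C \frac{1}{3 + 2 C}} = C \frac{3 + 2 C}{2 C} = \frac{3}{2} + C$)
$r{\left(13 \right)} - 29054 = \left(\frac{3}{2} + 13\right) - 29054 = \frac{29}{2} - 29054 = - \frac{58079}{2}$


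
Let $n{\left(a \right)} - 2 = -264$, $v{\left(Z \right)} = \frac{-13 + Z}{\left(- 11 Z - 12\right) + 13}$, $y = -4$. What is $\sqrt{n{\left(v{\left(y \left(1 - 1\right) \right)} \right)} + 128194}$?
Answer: $2 \sqrt{31983} \approx 357.68$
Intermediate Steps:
$v{\left(Z \right)} = \frac{-13 + Z}{1 - 11 Z}$ ($v{\left(Z \right)} = \frac{-13 + Z}{\left(-12 - 11 Z\right) + 13} = \frac{-13 + Z}{1 - 11 Z}$)
$n{\left(a \right)} = -262$ ($n{\left(a \right)} = 2 - 264 = -262$)
$\sqrt{n{\left(v{\left(y \left(1 - 1\right) \right)} \right)} + 128194} = \sqrt{-262 + 128194} = \sqrt{127932} = 2 \sqrt{31983}$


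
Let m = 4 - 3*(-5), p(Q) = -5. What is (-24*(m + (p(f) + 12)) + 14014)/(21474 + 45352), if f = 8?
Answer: 6695/33413 ≈ 0.20037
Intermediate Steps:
m = 19 (m = 4 + 15 = 19)
(-24*(m + (p(f) + 12)) + 14014)/(21474 + 45352) = (-24*(19 + (-5 + 12)) + 14014)/(21474 + 45352) = (-24*(19 + 7) + 14014)/66826 = (-24*26 + 14014)*(1/66826) = (-624 + 14014)*(1/66826) = 13390*(1/66826) = 6695/33413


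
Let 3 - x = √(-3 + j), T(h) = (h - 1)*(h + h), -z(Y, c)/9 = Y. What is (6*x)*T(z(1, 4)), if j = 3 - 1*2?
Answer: 3240 - 1080*I*√2 ≈ 3240.0 - 1527.4*I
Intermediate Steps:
z(Y, c) = -9*Y
j = 1 (j = 3 - 2 = 1)
T(h) = 2*h*(-1 + h) (T(h) = (-1 + h)*(2*h) = 2*h*(-1 + h))
x = 3 - I*√2 (x = 3 - √(-3 + 1) = 3 - √(-2) = 3 - I*√2 ≈ 3.0 - 1.4142*I)
(6*x)*T(z(1, 4)) = (6*(3 - I*√2))*(2*(-9*1)*(-1 - 9*1)) = (18 - 6*I*√2)*(2*(-9)*(-1 - 9)) = (18 - 6*I*√2)*(2*(-9)*(-10)) = (18 - 6*I*√2)*180 = 3240 - 1080*I*√2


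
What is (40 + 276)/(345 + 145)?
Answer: 158/245 ≈ 0.64490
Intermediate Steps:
(40 + 276)/(345 + 145) = 316/490 = 316*(1/490) = 158/245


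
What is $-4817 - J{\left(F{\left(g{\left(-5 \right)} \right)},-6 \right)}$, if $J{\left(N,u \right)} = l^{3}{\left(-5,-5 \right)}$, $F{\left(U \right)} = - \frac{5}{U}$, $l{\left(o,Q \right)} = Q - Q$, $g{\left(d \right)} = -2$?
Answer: $-4817$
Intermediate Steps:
$l{\left(o,Q \right)} = 0$
$J{\left(N,u \right)} = 0$ ($J{\left(N,u \right)} = 0^{3} = 0$)
$-4817 - J{\left(F{\left(g{\left(-5 \right)} \right)},-6 \right)} = -4817 - 0 = -4817 + 0 = -4817$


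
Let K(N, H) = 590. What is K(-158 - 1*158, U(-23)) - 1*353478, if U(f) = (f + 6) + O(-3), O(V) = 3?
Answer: -352888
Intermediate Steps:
U(f) = 9 + f (U(f) = (f + 6) + 3 = (6 + f) + 3 = 9 + f)
K(-158 - 1*158, U(-23)) - 1*353478 = 590 - 1*353478 = 590 - 353478 = -352888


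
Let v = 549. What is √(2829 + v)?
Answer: √3378 ≈ 58.121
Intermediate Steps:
√(2829 + v) = √(2829 + 549) = √3378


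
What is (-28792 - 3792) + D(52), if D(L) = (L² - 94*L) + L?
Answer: -34716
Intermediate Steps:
D(L) = L² - 93*L
(-28792 - 3792) + D(52) = (-28792 - 3792) + 52*(-93 + 52) = -32584 + 52*(-41) = -32584 - 2132 = -34716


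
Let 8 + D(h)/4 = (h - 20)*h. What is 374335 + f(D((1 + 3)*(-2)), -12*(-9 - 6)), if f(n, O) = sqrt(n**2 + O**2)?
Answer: 374335 + 36*sqrt(601) ≈ 3.7522e+5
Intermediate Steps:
D(h) = -32 + 4*h*(-20 + h) (D(h) = -32 + 4*((h - 20)*h) = -32 + 4*((-20 + h)*h) = -32 + 4*(h*(-20 + h)) = -32 + 4*h*(-20 + h))
f(n, O) = sqrt(O**2 + n**2)
374335 + f(D((1 + 3)*(-2)), -12*(-9 - 6)) = 374335 + sqrt((-12*(-9 - 6))**2 + (-32 - 80*(1 + 3)*(-2) + 4*((1 + 3)*(-2))**2)**2) = 374335 + sqrt((-12*(-15))**2 + (-32 - 320*(-2) + 4*(4*(-2))**2)**2) = 374335 + sqrt(180**2 + (-32 - 80*(-8) + 4*(-8)**2)**2) = 374335 + sqrt(32400 + (-32 + 640 + 4*64)**2) = 374335 + sqrt(32400 + (-32 + 640 + 256)**2) = 374335 + sqrt(32400 + 864**2) = 374335 + sqrt(32400 + 746496) = 374335 + sqrt(778896) = 374335 + 36*sqrt(601)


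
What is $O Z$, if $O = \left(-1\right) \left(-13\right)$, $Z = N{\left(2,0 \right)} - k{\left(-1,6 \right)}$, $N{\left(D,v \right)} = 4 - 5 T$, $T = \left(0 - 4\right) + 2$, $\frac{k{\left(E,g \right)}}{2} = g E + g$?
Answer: $182$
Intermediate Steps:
$k{\left(E,g \right)} = 2 g + 2 E g$ ($k{\left(E,g \right)} = 2 \left(g E + g\right) = 2 \left(E g + g\right) = 2 \left(g + E g\right) = 2 g + 2 E g$)
$T = -2$ ($T = -4 + 2 = -2$)
$N{\left(D,v \right)} = 14$ ($N{\left(D,v \right)} = 4 - -10 = 4 + 10 = 14$)
$Z = 14$ ($Z = 14 - 2 \cdot 6 \left(1 - 1\right) = 14 - 2 \cdot 6 \cdot 0 = 14 - 0 = 14 + 0 = 14$)
$O = 13$
$O Z = 13 \cdot 14 = 182$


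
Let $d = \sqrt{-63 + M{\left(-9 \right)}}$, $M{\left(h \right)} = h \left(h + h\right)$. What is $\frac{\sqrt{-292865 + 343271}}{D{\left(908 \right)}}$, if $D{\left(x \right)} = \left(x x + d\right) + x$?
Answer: $- \frac{\sqrt{554466}}{227079646095} + \frac{91708 \sqrt{50406}}{75693215365} \approx 0.00027201$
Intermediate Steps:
$M{\left(h \right)} = 2 h^{2}$ ($M{\left(h \right)} = h 2 h = 2 h^{2}$)
$d = 3 \sqrt{11}$ ($d = \sqrt{-63 + 2 \left(-9\right)^{2}} = \sqrt{-63 + 2 \cdot 81} = \sqrt{-63 + 162} = \sqrt{99} = 3 \sqrt{11} \approx 9.9499$)
$D{\left(x \right)} = x + x^{2} + 3 \sqrt{11}$ ($D{\left(x \right)} = \left(x x + 3 \sqrt{11}\right) + x = \left(x^{2} + 3 \sqrt{11}\right) + x = x + x^{2} + 3 \sqrt{11}$)
$\frac{\sqrt{-292865 + 343271}}{D{\left(908 \right)}} = \frac{\sqrt{-292865 + 343271}}{908 + 908^{2} + 3 \sqrt{11}} = \frac{\sqrt{50406}}{908 + 824464 + 3 \sqrt{11}} = \frac{\sqrt{50406}}{825372 + 3 \sqrt{11}}$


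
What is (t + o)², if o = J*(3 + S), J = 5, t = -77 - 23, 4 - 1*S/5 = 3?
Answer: 3600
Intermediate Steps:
S = 5 (S = 20 - 5*3 = 20 - 15 = 5)
t = -100
o = 40 (o = 5*(3 + 5) = 5*8 = 40)
(t + o)² = (-100 + 40)² = (-60)² = 3600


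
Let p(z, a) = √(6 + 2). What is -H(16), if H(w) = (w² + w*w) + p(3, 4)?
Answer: -512 - 2*√2 ≈ -514.83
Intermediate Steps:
p(z, a) = 2*√2 (p(z, a) = √8 = 2*√2)
H(w) = 2*√2 + 2*w² (H(w) = (w² + w*w) + 2*√2 = (w² + w²) + 2*√2 = 2*w² + 2*√2 = 2*√2 + 2*w²)
-H(16) = -(2*√2 + 2*16²) = -(2*√2 + 2*256) = -(2*√2 + 512) = -(512 + 2*√2) = -512 - 2*√2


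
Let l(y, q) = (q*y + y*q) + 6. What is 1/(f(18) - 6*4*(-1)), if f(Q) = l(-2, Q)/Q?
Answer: 3/61 ≈ 0.049180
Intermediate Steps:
l(y, q) = 6 + 2*q*y (l(y, q) = (q*y + q*y) + 6 = 2*q*y + 6 = 6 + 2*q*y)
f(Q) = (6 - 4*Q)/Q (f(Q) = (6 + 2*Q*(-2))/Q = (6 - 4*Q)/Q)
1/(f(18) - 6*4*(-1)) = 1/((-4 + 6/18) - 6*4*(-1)) = 1/((-4 + 6*(1/18)) - 24*(-1)) = 1/((-4 + ⅓) - 1*(-24)) = 1/(-11/3 + 24) = 1/(61/3) = 3/61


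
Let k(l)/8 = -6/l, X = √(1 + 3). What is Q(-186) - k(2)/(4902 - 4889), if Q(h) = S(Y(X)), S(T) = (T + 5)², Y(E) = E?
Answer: 661/13 ≈ 50.846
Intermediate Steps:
X = 2 (X = √4 = 2)
k(l) = -48/l (k(l) = 8*(-6/l) = -48/l)
S(T) = (5 + T)²
Q(h) = 49 (Q(h) = (5 + 2)² = 7² = 49)
Q(-186) - k(2)/(4902 - 4889) = 49 - (-48/2)/(4902 - 4889) = 49 - (-48*½)/13 = 49 - (-24)/13 = 49 - 1*(-24/13) = 49 + 24/13 = 661/13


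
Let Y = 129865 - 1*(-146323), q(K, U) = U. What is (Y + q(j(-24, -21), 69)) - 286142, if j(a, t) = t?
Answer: -9885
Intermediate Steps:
Y = 276188 (Y = 129865 + 146323 = 276188)
(Y + q(j(-24, -21), 69)) - 286142 = (276188 + 69) - 286142 = 276257 - 286142 = -9885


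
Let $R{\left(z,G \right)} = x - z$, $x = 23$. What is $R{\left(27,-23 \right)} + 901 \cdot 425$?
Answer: $382921$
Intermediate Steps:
$R{\left(z,G \right)} = 23 - z$
$R{\left(27,-23 \right)} + 901 \cdot 425 = \left(23 - 27\right) + 901 \cdot 425 = \left(23 - 27\right) + 382925 = -4 + 382925 = 382921$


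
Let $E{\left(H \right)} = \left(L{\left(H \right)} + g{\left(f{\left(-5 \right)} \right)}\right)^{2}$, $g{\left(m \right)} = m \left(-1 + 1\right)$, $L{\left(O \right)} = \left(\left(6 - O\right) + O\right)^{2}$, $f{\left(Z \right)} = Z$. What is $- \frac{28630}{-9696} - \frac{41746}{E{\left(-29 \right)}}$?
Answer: $- \frac{3829841}{130896} \approx -29.259$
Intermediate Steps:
$L{\left(O \right)} = 36$ ($L{\left(O \right)} = 6^{2} = 36$)
$g{\left(m \right)} = 0$ ($g{\left(m \right)} = m 0 = 0$)
$E{\left(H \right)} = 1296$ ($E{\left(H \right)} = \left(36 + 0\right)^{2} = 36^{2} = 1296$)
$- \frac{28630}{-9696} - \frac{41746}{E{\left(-29 \right)}} = - \frac{28630}{-9696} - \frac{41746}{1296} = \left(-28630\right) \left(- \frac{1}{9696}\right) - \frac{20873}{648} = \frac{14315}{4848} - \frac{20873}{648} = - \frac{3829841}{130896}$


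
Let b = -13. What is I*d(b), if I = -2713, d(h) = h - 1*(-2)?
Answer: 29843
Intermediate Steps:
d(h) = 2 + h (d(h) = h + 2 = 2 + h)
I*d(b) = -2713*(2 - 13) = -2713*(-11) = 29843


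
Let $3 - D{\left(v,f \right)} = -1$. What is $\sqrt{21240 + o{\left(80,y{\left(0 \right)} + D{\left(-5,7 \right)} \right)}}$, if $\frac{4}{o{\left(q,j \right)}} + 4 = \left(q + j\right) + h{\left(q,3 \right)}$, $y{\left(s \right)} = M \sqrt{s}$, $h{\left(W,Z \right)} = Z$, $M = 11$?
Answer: $\frac{2 \sqrt{36580673}}{83} \approx 145.74$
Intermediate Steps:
$y{\left(s \right)} = 11 \sqrt{s}$
$D{\left(v,f \right)} = 4$ ($D{\left(v,f \right)} = 3 - -1 = 3 + 1 = 4$)
$o{\left(q,j \right)} = \frac{4}{-1 + j + q}$ ($o{\left(q,j \right)} = \frac{4}{-4 + \left(\left(q + j\right) + 3\right)} = \frac{4}{-4 + \left(\left(j + q\right) + 3\right)} = \frac{4}{-4 + \left(3 + j + q\right)} = \frac{4}{-1 + j + q}$)
$\sqrt{21240 + o{\left(80,y{\left(0 \right)} + D{\left(-5,7 \right)} \right)}} = \sqrt{21240 + \frac{4}{-1 + \left(11 \sqrt{0} + 4\right) + 80}} = \sqrt{21240 + \frac{4}{-1 + \left(11 \cdot 0 + 4\right) + 80}} = \sqrt{21240 + \frac{4}{-1 + \left(0 + 4\right) + 80}} = \sqrt{21240 + \frac{4}{-1 + 4 + 80}} = \sqrt{21240 + \frac{4}{83}} = \sqrt{\frac{1762924}{83}} = \frac{2 \sqrt{36580673}}{83}$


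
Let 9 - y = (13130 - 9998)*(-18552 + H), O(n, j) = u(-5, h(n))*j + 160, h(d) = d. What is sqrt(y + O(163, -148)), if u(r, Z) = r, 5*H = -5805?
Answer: 15*sqrt(274409) ≈ 7857.6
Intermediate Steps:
H = -1161 (H = (1/5)*(-5805) = -1161)
O(n, j) = 160 - 5*j (O(n, j) = -5*j + 160 = 160 - 5*j)
y = 61741125 (y = 9 - (13130 - 9998)*(-18552 - 1161) = 9 - 3132*(-19713) = 9 - 1*(-61741116) = 9 + 61741116 = 61741125)
sqrt(y + O(163, -148)) = sqrt(61741125 + (160 - 5*(-148))) = sqrt(61741125 + (160 + 740)) = sqrt(61741125 + 900) = sqrt(61742025) = 15*sqrt(274409)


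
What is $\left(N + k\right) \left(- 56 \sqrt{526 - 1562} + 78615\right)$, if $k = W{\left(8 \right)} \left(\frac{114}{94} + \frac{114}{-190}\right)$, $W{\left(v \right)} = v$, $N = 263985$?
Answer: $\frac{975417609321}{47} - \frac{6948214224 i \sqrt{259}}{235} \approx 2.0754 \cdot 10^{10} - 4.7583 \cdot 10^{8} i$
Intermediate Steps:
$k = \frac{1152}{235}$ ($k = 8 \left(\frac{114}{94} + \frac{114}{-190}\right) = 8 \left(114 \cdot \frac{1}{94} + 114 \left(- \frac{1}{190}\right)\right) = 8 \left(\frac{57}{47} - \frac{3}{5}\right) = 8 \cdot \frac{144}{235} = \frac{1152}{235} \approx 4.9021$)
$\left(N + k\right) \left(- 56 \sqrt{526 - 1562} + 78615\right) = \left(263985 + \frac{1152}{235}\right) \left(- 56 \sqrt{526 - 1562} + 78615\right) = \frac{62037627 \left(- 56 \sqrt{-1036} + 78615\right)}{235} = \frac{62037627 \left(- 56 \cdot 2 i \sqrt{259} + 78615\right)}{235} = \frac{62037627 \left(- 112 i \sqrt{259} + 78615\right)}{235} = \frac{62037627 \left(78615 - 112 i \sqrt{259}\right)}{235} = \frac{975417609321}{47} - \frac{6948214224 i \sqrt{259}}{235}$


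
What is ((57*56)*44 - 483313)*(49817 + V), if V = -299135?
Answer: 85482416070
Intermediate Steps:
((57*56)*44 - 483313)*(49817 + V) = ((57*56)*44 - 483313)*(49817 - 299135) = (3192*44 - 483313)*(-249318) = (140448 - 483313)*(-249318) = -342865*(-249318) = 85482416070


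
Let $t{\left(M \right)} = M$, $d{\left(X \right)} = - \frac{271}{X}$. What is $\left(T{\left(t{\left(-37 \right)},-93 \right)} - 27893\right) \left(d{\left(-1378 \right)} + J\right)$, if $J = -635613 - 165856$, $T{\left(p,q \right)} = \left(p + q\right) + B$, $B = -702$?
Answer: $\frac{31724579715975}{1378} \approx 2.3022 \cdot 10^{10}$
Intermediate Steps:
$T{\left(p,q \right)} = -702 + p + q$ ($T{\left(p,q \right)} = \left(p + q\right) - 702 = -702 + p + q$)
$J = -801469$ ($J = -635613 - 165856 = -801469$)
$\left(T{\left(t{\left(-37 \right)},-93 \right)} - 27893\right) \left(d{\left(-1378 \right)} + J\right) = \left(\left(-702 - 37 - 93\right) - 27893\right) \left(- \frac{271}{-1378} - 801469\right) = \left(-832 - 27893\right) \left(\left(-271\right) \left(- \frac{1}{1378}\right) - 801469\right) = - 28725 \left(\frac{271}{1378} - 801469\right) = \left(-28725\right) \left(- \frac{1104424011}{1378}\right) = \frac{31724579715975}{1378}$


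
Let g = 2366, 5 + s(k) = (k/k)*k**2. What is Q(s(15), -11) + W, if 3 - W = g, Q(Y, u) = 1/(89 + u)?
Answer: -184313/78 ≈ -2363.0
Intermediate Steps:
s(k) = -5 + k**2 (s(k) = -5 + (k/k)*k**2 = -5 + 1*k**2 = -5 + k**2)
W = -2363 (W = 3 - 1*2366 = 3 - 2366 = -2363)
Q(s(15), -11) + W = 1/(89 - 11) - 2363 = 1/78 - 2363 = -184313/78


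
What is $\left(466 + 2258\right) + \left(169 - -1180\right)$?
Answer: $4073$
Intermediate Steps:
$\left(466 + 2258\right) + \left(169 - -1180\right) = 2724 + \left(169 + 1180\right) = 2724 + 1349 = 4073$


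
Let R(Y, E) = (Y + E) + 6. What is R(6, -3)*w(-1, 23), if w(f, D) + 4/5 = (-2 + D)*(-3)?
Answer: -2871/5 ≈ -574.20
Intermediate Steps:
w(f, D) = 26/5 - 3*D (w(f, D) = -⅘ + (-2 + D)*(-3) = -⅘ + (6 - 3*D) = 26/5 - 3*D)
R(Y, E) = 6 + E + Y (R(Y, E) = (E + Y) + 6 = 6 + E + Y)
R(6, -3)*w(-1, 23) = (6 - 3 + 6)*(26/5 - 3*23) = 9*(26/5 - 69) = 9*(-319/5) = -2871/5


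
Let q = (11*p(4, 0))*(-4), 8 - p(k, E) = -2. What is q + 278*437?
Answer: 121046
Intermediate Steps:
p(k, E) = 10 (p(k, E) = 8 - 1*(-2) = 8 + 2 = 10)
q = -440 (q = (11*10)*(-4) = 110*(-4) = -440)
q + 278*437 = -440 + 278*437 = -440 + 121486 = 121046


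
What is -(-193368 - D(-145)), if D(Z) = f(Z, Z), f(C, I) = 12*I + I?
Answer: 191483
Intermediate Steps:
f(C, I) = 13*I
D(Z) = 13*Z
-(-193368 - D(-145)) = -(-193368 - 13*(-145)) = -(-193368 - 1*(-1885)) = -(-193368 + 1885) = -1*(-191483) = 191483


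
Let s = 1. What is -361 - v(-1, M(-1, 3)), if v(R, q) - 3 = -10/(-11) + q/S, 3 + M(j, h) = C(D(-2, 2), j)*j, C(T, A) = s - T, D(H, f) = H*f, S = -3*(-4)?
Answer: -12020/33 ≈ -364.24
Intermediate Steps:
S = 12
C(T, A) = 1 - T
M(j, h) = -3 + 5*j (M(j, h) = -3 + (1 - (-2)*2)*j = -3 + (1 - 1*(-4))*j = -3 + (1 + 4)*j = -3 + 5*j)
v(R, q) = 43/11 + q/12 (v(R, q) = 3 + (-10/(-11) + q/12) = 3 + (-10*(-1/11) + q*(1/12)) = 3 + (10/11 + q/12) = 43/11 + q/12)
-361 - v(-1, M(-1, 3)) = -361 - (43/11 + (-3 + 5*(-1))/12) = -361 - (43/11 + (-3 - 5)/12) = -361 - (43/11 + (1/12)*(-8)) = -361 - (43/11 - 2/3) = -361 - 1*107/33 = -361 - 107/33 = -12020/33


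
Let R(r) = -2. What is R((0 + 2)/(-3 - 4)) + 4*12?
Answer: 46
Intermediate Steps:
R((0 + 2)/(-3 - 4)) + 4*12 = -2 + 4*12 = -2 + 48 = 46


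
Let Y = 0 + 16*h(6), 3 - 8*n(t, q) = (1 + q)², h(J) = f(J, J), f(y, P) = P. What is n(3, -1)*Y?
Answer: 36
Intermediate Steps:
h(J) = J
n(t, q) = 3/8 - (1 + q)²/8
Y = 96 (Y = 0 + 16*6 = 0 + 96 = 96)
n(3, -1)*Y = (3/8 - (1 - 1)²/8)*96 = (3/8 - ⅛*0²)*96 = (3/8 - ⅛*0)*96 = (3/8 + 0)*96 = (3/8)*96 = 36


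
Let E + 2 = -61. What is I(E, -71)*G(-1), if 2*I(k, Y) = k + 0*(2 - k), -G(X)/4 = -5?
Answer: -630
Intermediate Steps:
E = -63 (E = -2 - 61 = -63)
G(X) = 20 (G(X) = -4*(-5) = 20)
I(k, Y) = k/2 (I(k, Y) = (k + 0*(2 - k))/2 = (k + 0)/2 = k/2)
I(E, -71)*G(-1) = ((½)*(-63))*20 = -63/2*20 = -630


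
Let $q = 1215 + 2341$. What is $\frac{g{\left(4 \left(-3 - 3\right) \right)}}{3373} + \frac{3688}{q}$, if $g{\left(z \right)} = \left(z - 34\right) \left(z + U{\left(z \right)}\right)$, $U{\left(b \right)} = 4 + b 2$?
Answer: $\frac{6616122}{2998597} \approx 2.2064$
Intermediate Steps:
$U{\left(b \right)} = 4 + 2 b$
$q = 3556$
$g{\left(z \right)} = \left(-34 + z\right) \left(4 + 3 z\right)$ ($g{\left(z \right)} = \left(z - 34\right) \left(z + \left(4 + 2 z\right)\right) = \left(-34 + z\right) \left(4 + 3 z\right)$)
$\frac{g{\left(4 \left(-3 - 3\right) \right)}}{3373} + \frac{3688}{q} = \frac{-136 - 98 \cdot 4 \left(-3 - 3\right) + 3 \left(4 \left(-3 - 3\right)\right)^{2}}{3373} + \frac{3688}{3556} = \left(-136 - 98 \cdot 4 \left(-6\right) + 3 \left(4 \left(-6\right)\right)^{2}\right) \frac{1}{3373} + 3688 \cdot \frac{1}{3556} = \left(-136 - -2352 + 3 \left(-24\right)^{2}\right) \frac{1}{3373} + \frac{922}{889} = \left(-136 + 2352 + 3 \cdot 576\right) \frac{1}{3373} + \frac{922}{889} = \left(-136 + 2352 + 1728\right) \frac{1}{3373} + \frac{922}{889} = 3944 \cdot \frac{1}{3373} + \frac{922}{889} = \frac{3944}{3373} + \frac{922}{889} = \frac{6616122}{2998597}$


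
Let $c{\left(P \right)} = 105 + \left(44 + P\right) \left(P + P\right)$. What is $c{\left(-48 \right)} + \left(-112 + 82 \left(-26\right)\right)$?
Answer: $-1755$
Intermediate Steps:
$c{\left(P \right)} = 105 + 2 P \left(44 + P\right)$ ($c{\left(P \right)} = 105 + \left(44 + P\right) 2 P = 105 + 2 P \left(44 + P\right)$)
$c{\left(-48 \right)} + \left(-112 + 82 \left(-26\right)\right) = \left(105 + 2 \left(-48\right)^{2} + 88 \left(-48\right)\right) + \left(-112 + 82 \left(-26\right)\right) = \left(105 + 2 \cdot 2304 - 4224\right) - 2244 = \left(105 + 4608 - 4224\right) - 2244 = 489 - 2244 = -1755$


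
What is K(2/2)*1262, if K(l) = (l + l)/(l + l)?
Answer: 1262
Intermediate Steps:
K(l) = 1 (K(l) = (2*l)/((2*l)) = (2*l)*(1/(2*l)) = 1)
K(2/2)*1262 = 1*1262 = 1262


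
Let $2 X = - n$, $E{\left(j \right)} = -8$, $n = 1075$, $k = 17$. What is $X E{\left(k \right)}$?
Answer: $4300$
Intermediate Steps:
$X = - \frac{1075}{2}$ ($X = \frac{\left(-1\right) 1075}{2} = \frac{1}{2} \left(-1075\right) = - \frac{1075}{2} \approx -537.5$)
$X E{\left(k \right)} = \left(- \frac{1075}{2}\right) \left(-8\right) = 4300$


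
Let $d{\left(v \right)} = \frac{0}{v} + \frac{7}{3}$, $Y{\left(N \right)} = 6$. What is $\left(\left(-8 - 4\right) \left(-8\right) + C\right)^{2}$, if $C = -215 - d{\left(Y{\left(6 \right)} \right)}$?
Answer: $\frac{132496}{9} \approx 14722.0$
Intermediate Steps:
$d{\left(v \right)} = \frac{7}{3}$ ($d{\left(v \right)} = 0 + 7 \cdot \frac{1}{3} = 0 + \frac{7}{3} = \frac{7}{3}$)
$C = - \frac{652}{3}$ ($C = -215 - \frac{7}{3} = - \frac{652}{3} \approx -217.33$)
$\left(\left(-8 - 4\right) \left(-8\right) + C\right)^{2} = \left(\left(-8 - 4\right) \left(-8\right) - \frac{652}{3}\right)^{2} = \left(\left(-12\right) \left(-8\right) - \frac{652}{3}\right)^{2} = \left(96 - \frac{652}{3}\right)^{2} = \left(- \frac{364}{3}\right)^{2} = \frac{132496}{9}$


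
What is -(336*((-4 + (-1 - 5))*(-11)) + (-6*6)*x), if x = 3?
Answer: -36852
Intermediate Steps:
-(336*((-4 + (-1 - 5))*(-11)) + (-6*6)*x) = -(336*((-4 + (-1 - 5))*(-11)) - 6*6*3) = -(336*((-4 - 6)*(-11)) - 36*3) = -(336*(-10*(-11)) - 108) = -(336*110 - 108) = -(36960 - 108) = -1*36852 = -36852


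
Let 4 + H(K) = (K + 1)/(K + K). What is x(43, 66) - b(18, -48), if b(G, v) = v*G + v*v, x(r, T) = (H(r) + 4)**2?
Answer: -2662076/1849 ≈ -1439.7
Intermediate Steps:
H(K) = -4 + (1 + K)/(2*K) (H(K) = -4 + (K + 1)/(K + K) = -4 + (1 + K)/((2*K)) = -4 + (1 + K)*(1/(2*K)) = -4 + (1 + K)/(2*K))
x(r, T) = (4 + (1 - 7*r)/(2*r))**2 (x(r, T) = ((1 - 7*r)/(2*r) + 4)**2 = (4 + (1 - 7*r)/(2*r))**2)
b(G, v) = v**2 + G*v (b(G, v) = G*v + v**2 = v**2 + G*v)
x(43, 66) - b(18, -48) = (1/4)*(1 + 43)**2/43**2 - (-48)*(18 - 48) = (1/4)*(1/1849)*44**2 - (-48)*(-30) = (1/4)*(1/1849)*1936 - 1*1440 = 484/1849 - 1440 = -2662076/1849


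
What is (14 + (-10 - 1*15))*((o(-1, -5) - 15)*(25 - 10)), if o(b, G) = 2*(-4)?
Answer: 3795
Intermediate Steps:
o(b, G) = -8
(14 + (-10 - 1*15))*((o(-1, -5) - 15)*(25 - 10)) = (14 + (-10 - 1*15))*((-8 - 15)*(25 - 10)) = (14 + (-10 - 15))*(-23*15) = (14 - 25)*(-345) = -11*(-345) = 3795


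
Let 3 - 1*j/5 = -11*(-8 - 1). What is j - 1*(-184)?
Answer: -296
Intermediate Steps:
j = -480 (j = 15 - (-55)*(-8 - 1) = 15 - (-55)*(-9) = 15 - 5*99 = 15 - 495 = -480)
j - 1*(-184) = -480 - 1*(-184) = -480 + 184 = -296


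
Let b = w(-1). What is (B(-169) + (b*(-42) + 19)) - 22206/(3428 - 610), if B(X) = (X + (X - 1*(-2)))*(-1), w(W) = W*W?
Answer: 429914/1409 ≈ 305.12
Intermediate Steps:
w(W) = W²
b = 1 (b = (-1)² = 1)
B(X) = -2 - 2*X (B(X) = (X + (X + 2))*(-1) = (X + (2 + X))*(-1) = (2 + 2*X)*(-1) = -2 - 2*X)
(B(-169) + (b*(-42) + 19)) - 22206/(3428 - 610) = ((-2 - 2*(-169)) + (1*(-42) + 19)) - 22206/(3428 - 610) = ((-2 + 338) + (-42 + 19)) - 22206/2818 = (336 - 23) - 22206*1/2818 = 313 - 11103/1409 = 429914/1409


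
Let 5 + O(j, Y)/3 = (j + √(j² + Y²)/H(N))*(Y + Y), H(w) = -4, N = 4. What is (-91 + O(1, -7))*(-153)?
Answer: 22644 - 16065*√2/2 ≈ 11284.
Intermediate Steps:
O(j, Y) = -15 + 6*Y*(j - √(Y² + j²)/4) (O(j, Y) = -15 + 3*((j + √(j² + Y²)/(-4))*(Y + Y)) = -15 + 3*((j + √(Y² + j²)*(-¼))*(2*Y)) = -15 + 3*((j - √(Y² + j²)/4)*(2*Y)) = -15 + 3*(2*Y*(j - √(Y² + j²)/4)) = -15 + 6*Y*(j - √(Y² + j²)/4))
(-91 + O(1, -7))*(-153) = (-91 + (-15 + 6*(-7)*1 - 3/2*(-7)*√((-7)² + 1²)))*(-153) = (-91 + (-15 - 42 - 3/2*(-7)*√(49 + 1)))*(-153) = (-91 + (-15 - 42 - 3/2*(-7)*√50))*(-153) = (-91 + (-15 - 42 - 3/2*(-7)*5*√2))*(-153) = (-91 + (-15 - 42 + 105*√2/2))*(-153) = (-91 + (-57 + 105*√2/2))*(-153) = (-148 + 105*√2/2)*(-153) = 22644 - 16065*√2/2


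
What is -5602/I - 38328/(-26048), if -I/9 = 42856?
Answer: 21206227/14271048 ≈ 1.4860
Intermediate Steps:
I = -385704 (I = -9*42856 = -385704)
-5602/I - 38328/(-26048) = -5602/(-385704) - 38328/(-26048) = -5602*(-1/385704) - 38328*(-1/26048) = 2801/192852 + 4791/3256 = 21206227/14271048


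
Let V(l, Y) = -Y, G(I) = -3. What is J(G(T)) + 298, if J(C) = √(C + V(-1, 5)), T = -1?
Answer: 298 + 2*I*√2 ≈ 298.0 + 2.8284*I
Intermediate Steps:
J(C) = √(-5 + C) (J(C) = √(C - 1*5) = √(C - 5) = √(-5 + C))
J(G(T)) + 298 = √(-5 - 3) + 298 = √(-8) + 298 = 2*I*√2 + 298 = 298 + 2*I*√2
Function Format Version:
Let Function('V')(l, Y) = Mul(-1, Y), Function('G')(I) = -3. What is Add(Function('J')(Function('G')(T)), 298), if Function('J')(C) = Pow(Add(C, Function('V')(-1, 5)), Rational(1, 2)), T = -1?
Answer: Add(298, Mul(2, I, Pow(2, Rational(1, 2)))) ≈ Add(298.00, Mul(2.8284, I))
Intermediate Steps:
Function('J')(C) = Pow(Add(-5, C), Rational(1, 2)) (Function('J')(C) = Pow(Add(C, Mul(-1, 5)), Rational(1, 2)) = Pow(Add(C, -5), Rational(1, 2)) = Pow(Add(-5, C), Rational(1, 2)))
Add(Function('J')(Function('G')(T)), 298) = Add(Pow(Add(-5, -3), Rational(1, 2)), 298) = Add(Pow(-8, Rational(1, 2)), 298) = Add(Mul(2, I, Pow(2, Rational(1, 2))), 298) = Add(298, Mul(2, I, Pow(2, Rational(1, 2))))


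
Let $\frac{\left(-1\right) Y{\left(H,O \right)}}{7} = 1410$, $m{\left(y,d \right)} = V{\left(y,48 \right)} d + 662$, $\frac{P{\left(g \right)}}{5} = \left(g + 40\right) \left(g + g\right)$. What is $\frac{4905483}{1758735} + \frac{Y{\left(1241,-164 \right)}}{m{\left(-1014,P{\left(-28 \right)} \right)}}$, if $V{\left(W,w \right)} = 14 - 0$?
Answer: $\frac{3710078864}{1235857755} \approx 3.002$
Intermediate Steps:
$V{\left(W,w \right)} = 14$ ($V{\left(W,w \right)} = 14 + 0 = 14$)
$P{\left(g \right)} = 10 g \left(40 + g\right)$ ($P{\left(g \right)} = 5 \left(g + 40\right) \left(g + g\right) = 5 \left(40 + g\right) 2 g = 5 \cdot 2 g \left(40 + g\right) = 10 g \left(40 + g\right)$)
$m{\left(y,d \right)} = 662 + 14 d$ ($m{\left(y,d \right)} = 14 d + 662 = 662 + 14 d$)
$Y{\left(H,O \right)} = -9870$ ($Y{\left(H,O \right)} = \left(-7\right) 1410 = -9870$)
$\frac{4905483}{1758735} + \frac{Y{\left(1241,-164 \right)}}{m{\left(-1014,P{\left(-28 \right)} \right)}} = \frac{4905483}{1758735} - \frac{9870}{662 + 14 \cdot 10 \left(-28\right) \left(40 - 28\right)} = 4905483 \cdot \frac{1}{1758735} - \frac{9870}{662 + 14 \cdot 10 \left(-28\right) 12} = \frac{148651}{53295} - \frac{9870}{662 + 14 \left(-3360\right)} = \frac{148651}{53295} - \frac{9870}{662 - 47040} = \frac{148651}{53295} - \frac{9870}{-46378} = \frac{148651}{53295} - - \frac{4935}{23189} = \frac{148651}{53295} + \frac{4935}{23189} = \frac{3710078864}{1235857755}$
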